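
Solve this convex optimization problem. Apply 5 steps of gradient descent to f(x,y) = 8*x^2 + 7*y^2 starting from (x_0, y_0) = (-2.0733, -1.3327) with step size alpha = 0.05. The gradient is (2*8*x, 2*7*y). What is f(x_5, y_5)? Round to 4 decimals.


Gradient descent on f(x,y) = 8*x^2 + 7*y^2.
Starting point: (-2.0733, -1.3327), alpha = 0.05
Step 1: grad_x = 2*8*-2.0733 = -33.1728, grad_y = 2*7*-1.3327 = -18.6578
  x_1 = -2.0733 - 0.05*-33.1728 = -0.4147
  y_1 = -1.3327 - 0.05*-18.6578 = -0.3998
Step 2: grad_x = 2*8*-0.4147 = -6.6346, grad_y = 2*7*-0.3998 = -5.5973
  x_2 = -0.4147 - 0.05*-6.6346 = -0.0829
  y_2 = -0.3998 - 0.05*-5.5973 = -0.1199
Step 3: grad_x = 2*8*-0.0829 = -1.3269, grad_y = 2*7*-0.1199 = -1.6792
  x_3 = -0.0829 - 0.05*-1.3269 = -0.0166
  y_3 = -0.1199 - 0.05*-1.6792 = -0.036
Step 4: grad_x = 2*8*-0.0166 = -0.2654, grad_y = 2*7*-0.036 = -0.5038
  x_4 = -0.0166 - 0.05*-0.2654 = -0.0033
  y_4 = -0.036 - 0.05*-0.5038 = -0.0108
Step 5: grad_x = 2*8*-0.0033 = -0.0531, grad_y = 2*7*-0.0108 = -0.1511
  x_5 = -0.0033 - 0.05*-0.0531 = -0.0007
  y_5 = -0.0108 - 0.05*-0.1511 = -0.0032
f(-0.0007, -0.0032) = 8*(-0.0007)^2 + 7*(-0.0032)^2 = 0.0001


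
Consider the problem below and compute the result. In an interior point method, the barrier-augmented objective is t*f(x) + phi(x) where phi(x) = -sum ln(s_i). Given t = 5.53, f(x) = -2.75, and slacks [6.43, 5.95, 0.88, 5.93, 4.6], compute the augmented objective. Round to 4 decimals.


Step 1: Compute log-barrier.
ln values: [1.861, 1.7834, -0.1278, 1.78, 1.5261]
phi = -(1.861 + 1.7834 - 0.1278 + 1.78 + 1.5261) = -6.8226
Step 2: Compute augmented objective.
t*f(x) = 5.53*-2.75 = -15.2075
Total = -15.2075 - 6.8226 = -22.0301


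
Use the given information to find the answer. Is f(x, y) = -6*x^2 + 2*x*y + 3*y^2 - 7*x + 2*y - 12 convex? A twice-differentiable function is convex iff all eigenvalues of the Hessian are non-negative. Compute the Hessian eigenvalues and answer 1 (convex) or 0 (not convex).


The Hessian of f(x,y) = -6*x^2 + 2*x*y + 3*y^2 - 7*x + 2*y - 12 is:
H = [[-12, 2], [2, 6]]
Trace = -12 + 6 = -6
Determinant = -12*6 - (2)^2 = -76
Discriminant = (-6)^2 - 4*-76 = 340.0
Eigenvalues: lambda_1 = -12.2195, lambda_2 = 6.2195
The function is not convex.

0


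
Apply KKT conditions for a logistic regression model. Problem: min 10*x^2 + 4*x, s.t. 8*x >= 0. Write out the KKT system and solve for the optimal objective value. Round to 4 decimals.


Step 1: Try lambda = 0 (constraint inactive).
x_unc = -4/(2*10) = -0.2
Check: 8*-0.2 = -1.6 < 0 -- violated!
Step 2: Constraint must be active: 8*x = 0
x* = 0/8 = 0.0
lambda = (2*10*0.0 + 4)/8 = 0.5
Step 3: Compute optimal value.
f(x*) = 10*0.0^2 + 4*0.0 = 0.0


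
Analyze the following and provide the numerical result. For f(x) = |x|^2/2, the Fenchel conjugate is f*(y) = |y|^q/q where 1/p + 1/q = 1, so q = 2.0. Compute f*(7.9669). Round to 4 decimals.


The conjugate exponent q satisfies 1/p + 1/q = 1.
p = 2, so q = 2/(2 - 1) = 2.0
|y|^q = 7.9669^2.0 = 63.4715
f*(7.9669) = 63.4715 / 2.0 = 31.7357


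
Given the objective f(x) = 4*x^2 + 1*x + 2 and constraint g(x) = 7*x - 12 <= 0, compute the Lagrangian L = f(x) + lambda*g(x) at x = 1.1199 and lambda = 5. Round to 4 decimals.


Step 1: Evaluate f(x).
f(1.1199) = 4*1.1199^2 + 1*1.1199 + 2 = 8.1366
Step 2: Evaluate g(x).
g(1.1199) = 7*1.1199 - 12 = -4.1607
Step 3: Compute Lagrangian.
L = 8.1366 + 5*-4.1607 = -12.6669


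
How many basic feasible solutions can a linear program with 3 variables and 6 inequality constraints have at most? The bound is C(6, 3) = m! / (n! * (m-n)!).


Each vertex corresponds to some choice of n active constraints out of m, so the number of vertices is at most C(m, n) = m! / (n!(m-n)!).
m = 6, n = 3
Numerator: 6 * 5 * 4
Denominator: 3! = 6
C(6, 3) = 20


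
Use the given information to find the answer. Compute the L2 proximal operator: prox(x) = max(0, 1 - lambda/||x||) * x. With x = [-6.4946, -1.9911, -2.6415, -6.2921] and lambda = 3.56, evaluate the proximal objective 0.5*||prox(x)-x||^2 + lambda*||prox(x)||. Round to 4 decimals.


Step 1: Compute ||x||.
||x|| = 9.6287
Step 2: Compute scaling factor.
scale = max(0, 1 - 3.56/9.6287) = 0.6303
Step 3: prox(x) = [-4.0934, -1.2549, -1.6649, -3.9657]
||prox(x)|| = 6.0687
Step 4: Proximal objective.
0.5*||prox-x||^2 = 6.3368
lambda*||prox|| = 21.6046
Total = 27.9415


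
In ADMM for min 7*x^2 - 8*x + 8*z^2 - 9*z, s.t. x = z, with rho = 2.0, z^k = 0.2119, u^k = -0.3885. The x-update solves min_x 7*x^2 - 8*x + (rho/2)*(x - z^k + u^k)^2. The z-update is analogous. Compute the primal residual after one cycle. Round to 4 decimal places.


ADMM iteration with rho = 2.0, z^k = 0.2119, u^k = -0.3885
Step 1: x-update.
Minimize 7*x^2 - 8*x + (2.0/2)*(x - 0.2119 - 0.3885)^2
FOC: (2*7 + 2.0)*x = 8 + 2.0*(0.2119 + 0.3885)
x^{k+1} = 0.5751
Step 2: z-update.
Minimize 8*z^2 - 9*z + (2.0/2)*(0.5751 - z - 0.3885)^2
FOC: (2*8 + 2.0)*z = 9 + 2.0*(0.5751 - 0.3885)
z^{k+1} = 0.5207
Step 3: u-update.
u^{k+1} = -0.3885 + 0.5751 - 0.5207 = -0.3342
Step 4: Primal residual = |0.5751 - 0.5207| = 0.0543


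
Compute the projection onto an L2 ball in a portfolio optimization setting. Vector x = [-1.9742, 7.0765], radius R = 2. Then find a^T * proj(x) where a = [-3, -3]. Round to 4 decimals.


Step 1: Compute ||x|| (intermediates to 6 decimals).
||x|| = sqrt((-1.9742)^2 + 7.0765^2) = 7.346722
Step 2: Project.
Since ||x|| > R, scale = R/||x|| = 2/7.346722 = 0.27223, proj(x) = scale * x
proj(x) = [-0.537436, 1.926436]
Step 3: Dot product.
a^T * proj(x) = -3*(-0.537436) - 3*1.926436 = -4.167


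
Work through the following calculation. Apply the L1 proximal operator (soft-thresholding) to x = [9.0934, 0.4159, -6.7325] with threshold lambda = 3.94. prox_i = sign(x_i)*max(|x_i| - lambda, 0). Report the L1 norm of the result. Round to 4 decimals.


Soft-thresholding with lambda = 3.94:
prox(9.0934) = sign(9.0934)*max(|9.0934| - 3.94, 0) = 5.1534
prox(0.4159) = sign(0.4159)*max(|0.4159| - 3.94, 0) = 0.0
prox(-6.7325) = sign(-6.7325)*max(|-6.7325| - 3.94, 0) = -2.7925
prox(x) = [5.1534, 0.0, -2.7925]
||prox(x)||_1 = 5.1534 + 0.0 + 2.7925 = 7.9459


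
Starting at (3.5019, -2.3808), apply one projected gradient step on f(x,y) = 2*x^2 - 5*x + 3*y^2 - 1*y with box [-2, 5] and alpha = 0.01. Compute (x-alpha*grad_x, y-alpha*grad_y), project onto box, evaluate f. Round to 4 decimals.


Step 1: Compute gradient at (3.5019, -2.3808).
grad_x = 2*2*3.5019 - 5 = 9.0076
grad_y = 2*3*-2.3808 - 1 = -15.2848
Step 2: Gradient step.
x_raw = 3.5019 - 0.01*9.0076 = 3.4118
y_raw = -2.3808 - 0.01*-15.2848 = -2.228
Step 3: Project onto [-2, 5].
x_proj = clip(3.4118) = 3.4118
y_proj = clip(-2.228) = -2.0
Step 4: Evaluate f.
f(3.4118, -2.0) = 20.222


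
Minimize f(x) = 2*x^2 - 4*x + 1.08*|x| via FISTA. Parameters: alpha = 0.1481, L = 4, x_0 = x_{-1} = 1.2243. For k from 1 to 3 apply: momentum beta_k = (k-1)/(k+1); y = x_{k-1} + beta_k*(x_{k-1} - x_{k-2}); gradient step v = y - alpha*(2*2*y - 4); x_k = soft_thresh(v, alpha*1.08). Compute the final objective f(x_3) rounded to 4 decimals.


FISTA on f(x) = 2*x^2 - 4*x + 1.08*|x|
L = 4, alpha = 0.1481
Iteration 1: beta = 0.0, y = 1.2243 + 0.0*(1.2243 - 1.2243) = 1.2243
  grad(y) = 0.8972, v = y - alpha*grad = 1.0914
  prox(v) = soft_thresh(1.0914, 0.1599) = 0.9315
Iteration 2: beta = 0.3333, y = 0.9315 + 0.3333*(0.9315 - 1.2243) = 0.8339
  grad(y) = -0.6645, v = y - alpha*grad = 0.9323
  prox(v) = soft_thresh(0.9323, 0.1599) = 0.7723
Iteration 3: beta = 0.5, y = 0.7723 + 0.5*(0.7723 - 0.9315) = 0.6928
  grad(y) = -1.2289, v = y - alpha*grad = 0.8748
  prox(v) = soft_thresh(0.8748, 0.1599) = 0.7148
f(x_3) = 2*0.7148^2 - 4*0.7148 + 1.08*|0.7148| = -1.0653


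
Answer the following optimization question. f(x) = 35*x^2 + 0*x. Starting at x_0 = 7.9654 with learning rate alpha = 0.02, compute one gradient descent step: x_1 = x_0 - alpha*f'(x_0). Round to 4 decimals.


We compute the gradient at x_0 and apply the update.
f'(x) = 70*x + 0
f'(7.9654) = 70*7.9654 + 0 = 557.578
x_1 = 7.9654 - 0.02*557.578 = -3.1862


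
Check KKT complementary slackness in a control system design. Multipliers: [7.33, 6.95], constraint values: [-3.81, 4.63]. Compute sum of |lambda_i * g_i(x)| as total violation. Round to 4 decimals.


KKT complementary slackness check:
lambda_1 * g_1 = 7.33 * -3.81 = -27.9273
lambda_2 * g_2 = 6.95 * 4.63 = 32.1785
Total violation = 27.9273 + 32.1785 = 60.1058


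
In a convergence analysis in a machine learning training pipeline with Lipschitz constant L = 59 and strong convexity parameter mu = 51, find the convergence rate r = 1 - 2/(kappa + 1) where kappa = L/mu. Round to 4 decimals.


Step 1: Compute the condition number.
kappa = L/mu = 59/51 = 1.1569
Step 2: Compute the convergence rate.
r = 1 - 2/(kappa + 1) = 1 - 2*mu/(L + mu) = (L - mu)/(L + mu) = 8/110 = 0.0727


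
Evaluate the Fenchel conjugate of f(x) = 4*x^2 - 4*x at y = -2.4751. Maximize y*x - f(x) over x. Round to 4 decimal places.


f*(y) = sup_x {y*x - a*x^2 - b*x} = sup_x {(y-b)*x - a*x^2}
FOC: (y - b) - 2a*x = 0 => x* = (y - b)/(2a)
x* = (-2.4751 + 4)/(2*4) = 0.1906
f*(-2.4751) = (y-b)^2/(4a) = (-2.4751 + 4)^2/(4*4)
= 2.3253/16 = 0.1453


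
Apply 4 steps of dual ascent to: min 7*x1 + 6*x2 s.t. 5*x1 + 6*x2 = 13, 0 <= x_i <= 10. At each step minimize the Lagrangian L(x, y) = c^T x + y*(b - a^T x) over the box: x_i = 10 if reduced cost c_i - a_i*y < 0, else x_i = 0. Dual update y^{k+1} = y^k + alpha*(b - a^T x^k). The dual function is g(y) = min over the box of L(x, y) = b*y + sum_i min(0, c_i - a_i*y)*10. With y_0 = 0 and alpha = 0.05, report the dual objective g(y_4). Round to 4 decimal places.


Dual ascent for LP: min 7*x1 + 6*x2, 5*x1 + 6*x2 = 13, 0 <= x_i <= 10
Step 1: y^k = 0.0, reduced costs: (7.0, 6.0)
  x^k = (0.0, 0.0), subgradient = b - a^T x = 13.0
  y^{k+1} = 0.0 + 0.05*13.0 = 0.65
Step 2: y^k = 0.65, reduced costs: (3.75, 2.1)
  x^k = (0.0, 0.0), subgradient = b - a^T x = 13.0
  y^{k+1} = 0.65 + 0.05*13.0 = 1.3
Step 3: y^k = 1.3, reduced costs: (0.5, -1.8)
  x^k = (0.0, 10.0), subgradient = b - a^T x = -47.0
  y^{k+1} = 1.3 + 0.05*-47.0 = -1.05
Step 4: y^k = -1.05, reduced costs: (12.25, 12.3)
  x^k = (0.0, 0.0), subgradient = b - a^T x = 13.0
  y^{k+1} = -1.05 + 0.05*13.0 = -0.4
Dual objective at y_4 = -0.4: reduced costs (9.0, 8.4), box minimizer x = (0.0, 0.0)
g(y_4) = b*y + (c1 - a1*y)*x1 + (c2 - a2*y)*x2 = 13*(-0.4) + 9.0*0.0 + 8.4*0.0 = -5.2 + 0.0 + 0.0 = -5.2


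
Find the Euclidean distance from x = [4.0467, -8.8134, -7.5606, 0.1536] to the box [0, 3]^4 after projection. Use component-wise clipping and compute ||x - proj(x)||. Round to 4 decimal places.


Project each component onto [0, 3].
clip(4.0467) = 3.0, clip(-8.8134) = 0.0, clip(-7.5606) = 0.0, clip(0.1536) = 0.1536
Projection = [3.0, 0.0, 0.0, 0.1536]
Squared diffs: [1.0956, 77.676, 57.1627, 0.0]
Distance = sqrt(135.9343) = 11.6591


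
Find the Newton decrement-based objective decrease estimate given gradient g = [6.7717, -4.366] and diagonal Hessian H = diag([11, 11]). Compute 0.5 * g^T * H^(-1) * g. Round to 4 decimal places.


Step 1: H is diagonal, so H^(-1) * g = [0.6156, -0.3969].
Step 2: g^T H^(-1) g = sum_i g_i^2 / H_ii
  = (6.7717)^2/11 + (-4.366)^2/11
  = 4.1687 + 1.7329 = 5.9016
Step 3: Objective decrease = 0.5 * g^T H^(-1) g = 2.9508


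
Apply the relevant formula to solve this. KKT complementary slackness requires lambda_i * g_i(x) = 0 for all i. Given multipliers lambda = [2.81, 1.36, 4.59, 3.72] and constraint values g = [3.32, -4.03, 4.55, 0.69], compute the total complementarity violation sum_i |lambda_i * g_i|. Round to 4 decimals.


KKT complementary slackness check:
lambda_1 * g_1 = 2.81 * 3.32 = 9.3292
lambda_2 * g_2 = 1.36 * -4.03 = -5.4808
lambda_3 * g_3 = 4.59 * 4.55 = 20.8845
lambda_4 * g_4 = 3.72 * 0.69 = 2.5668
Total violation = 9.3292 + 5.4808 + 20.8845 + 2.5668 = 38.2613


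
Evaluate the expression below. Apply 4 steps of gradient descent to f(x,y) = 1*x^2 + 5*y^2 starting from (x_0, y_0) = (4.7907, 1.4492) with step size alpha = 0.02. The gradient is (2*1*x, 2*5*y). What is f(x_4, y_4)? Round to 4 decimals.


Gradient descent on f(x,y) = 1*x^2 + 5*y^2.
Starting point: (4.7907, 1.4492), alpha = 0.02
Step 1: grad_x = 2*1*4.7907 = 9.5814, grad_y = 2*5*1.4492 = 14.492
  x_1 = 4.7907 - 0.02*9.5814 = 4.5991
  y_1 = 1.4492 - 0.02*14.492 = 1.1594
Step 2: grad_x = 2*1*4.5991 = 9.1981, grad_y = 2*5*1.1594 = 11.5936
  x_2 = 4.5991 - 0.02*9.1981 = 4.4151
  y_2 = 1.1594 - 0.02*11.5936 = 0.9275
Step 3: grad_x = 2*1*4.4151 = 8.8302, grad_y = 2*5*0.9275 = 9.2749
  x_3 = 4.4151 - 0.02*8.8302 = 4.2385
  y_3 = 0.9275 - 0.02*9.2749 = 0.742
Step 4: grad_x = 2*1*4.2385 = 8.477, grad_y = 2*5*0.742 = 7.4199
  x_4 = 4.2385 - 0.02*8.477 = 4.069
  y_4 = 0.742 - 0.02*7.4199 = 0.5936
f(4.069, 0.5936) = 1*4.069^2 + 5*0.5936^2 = 18.3182


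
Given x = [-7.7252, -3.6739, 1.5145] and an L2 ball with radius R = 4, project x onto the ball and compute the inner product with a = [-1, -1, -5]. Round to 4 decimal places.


Step 1: Compute ||x|| (intermediates to 6 decimals).
||x|| = sqrt((-7.7252)^2 + (-3.6739)^2 + 1.5145^2) = 8.687345
Step 2: Project.
Since ||x|| > R, scale = R/||x|| = 4/8.687345 = 0.46044, proj(x) = scale * x
proj(x) = [-3.556991, -1.691611, 0.697336]
Step 3: Dot product.
a^T * proj(x) = -1*(-3.556991) - 1*(-1.691611) - 5*0.697336 = 1.7619


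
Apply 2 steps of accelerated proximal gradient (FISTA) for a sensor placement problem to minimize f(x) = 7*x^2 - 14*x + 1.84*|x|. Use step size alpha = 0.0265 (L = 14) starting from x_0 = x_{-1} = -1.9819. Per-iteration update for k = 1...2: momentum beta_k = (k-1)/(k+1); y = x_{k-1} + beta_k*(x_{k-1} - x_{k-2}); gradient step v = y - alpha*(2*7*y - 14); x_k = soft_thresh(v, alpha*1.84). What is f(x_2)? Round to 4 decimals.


FISTA on f(x) = 7*x^2 - 14*x + 1.84*|x|
L = 14, alpha = 0.0265
Iteration 1: beta = 0.0, y = -1.9819 + 0.0*(-1.9819 + 1.9819) = -1.9819
  grad(y) = -41.7466, v = y - alpha*grad = -0.8756
  prox(v) = soft_thresh(-0.8756, 0.0488) = -0.8269
Iteration 2: beta = 0.3333, y = -0.8269 + 0.3333*(-0.8269 + 1.9819) = -0.4418
  grad(y) = -20.1858, v = y - alpha*grad = 0.0931
  prox(v) = soft_thresh(0.0931, 0.0488) = 0.0443
f(x_2) = 7*0.0443^2 - 14*0.0443 + 1.84*|0.0443| = -0.5252


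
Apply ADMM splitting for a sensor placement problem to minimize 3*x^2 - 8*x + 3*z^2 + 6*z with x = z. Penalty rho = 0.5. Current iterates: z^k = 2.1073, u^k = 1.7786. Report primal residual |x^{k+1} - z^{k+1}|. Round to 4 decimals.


ADMM iteration with rho = 0.5, z^k = 2.1073, u^k = 1.7786
Step 1: x-update.
Minimize 3*x^2 - 8*x + (0.5/2)*(x - 2.1073 + 1.7786)^2
FOC: (2*3 + 0.5)*x = 8 + 0.5*(2.1073 - 1.7786)
x^{k+1} = 1.2561
Step 2: z-update.
Minimize 3*z^2 + 6*z + (0.5/2)*(1.2561 - z + 1.7786)^2
FOC: (2*3 + 0.5)*z = -6 + 0.5*(1.2561 + 1.7786)
z^{k+1} = -0.6896
Step 3: u-update.
u^{k+1} = 1.7786 + 1.2561 + 0.6896 = 3.7243
Step 4: Primal residual = |1.2561 + 0.6896| = 1.9457


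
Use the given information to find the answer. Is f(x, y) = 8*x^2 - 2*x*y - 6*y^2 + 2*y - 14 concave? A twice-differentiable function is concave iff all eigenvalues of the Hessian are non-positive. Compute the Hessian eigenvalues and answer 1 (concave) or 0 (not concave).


The Hessian of f(x,y) = 8*x^2 - 2*x*y - 6*y^2 + 2*y - 14 is:
H = [[16, -2], [-2, -12]]
Trace = 16 - 12 = 4
Determinant = 16*-12 - (-2)^2 = -196
Discriminant = (4)^2 - 4*-196 = 800.0
Eigenvalues: lambda_1 = -12.1421, lambda_2 = 16.1421
The function is not concave.

0


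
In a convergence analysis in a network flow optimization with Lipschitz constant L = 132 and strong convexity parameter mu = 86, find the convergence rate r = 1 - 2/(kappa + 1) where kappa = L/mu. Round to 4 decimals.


Step 1: Compute the condition number.
kappa = L/mu = 132/86 = 1.5349
Step 2: Compute the convergence rate.
r = 1 - 2/(kappa + 1) = 1 - 2*mu/(L + mu) = (L - mu)/(L + mu) = 46/218 = 0.211


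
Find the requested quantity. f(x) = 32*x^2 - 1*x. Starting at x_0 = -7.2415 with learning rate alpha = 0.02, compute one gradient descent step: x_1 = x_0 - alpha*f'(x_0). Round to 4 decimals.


We compute the gradient at x_0 and apply the update.
f'(x) = 64*x - 1
f'(-7.2415) = 64*-7.2415 - 1 = -464.456
x_1 = -7.2415 - 0.02*-464.456 = 2.0476


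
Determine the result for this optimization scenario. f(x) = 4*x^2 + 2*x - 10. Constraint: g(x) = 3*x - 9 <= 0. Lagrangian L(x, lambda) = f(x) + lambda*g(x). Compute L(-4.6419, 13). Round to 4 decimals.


Step 1: Evaluate f(x).
f(-4.6419) = 4*(-4.6419)^2 + 2*(-4.6419) - 10 = 66.9051
Step 2: Evaluate g(x).
g(-4.6419) = 3*-4.6419 - 9 = -22.9257
Step 3: Compute Lagrangian.
L = 66.9051 + 13*-22.9257 = -231.129


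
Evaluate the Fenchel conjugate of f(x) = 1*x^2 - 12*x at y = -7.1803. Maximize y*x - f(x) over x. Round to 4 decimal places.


f*(y) = sup_x {y*x - a*x^2 - b*x} = sup_x {(y-b)*x - a*x^2}
FOC: (y - b) - 2a*x = 0 => x* = (y - b)/(2a)
x* = (-7.1803 + 12)/(2*1) = 2.4099
f*(-7.1803) = (y-b)^2/(4a) = (-7.1803 + 12)^2/(4*1)
= 23.2295/4 = 5.8074


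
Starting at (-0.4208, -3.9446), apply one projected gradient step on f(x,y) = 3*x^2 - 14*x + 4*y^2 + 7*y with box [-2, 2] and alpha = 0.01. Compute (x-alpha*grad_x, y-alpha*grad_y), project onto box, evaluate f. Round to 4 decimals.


Step 1: Compute gradient at (-0.4208, -3.9446).
grad_x = 2*3*-0.4208 - 14 = -16.5248
grad_y = 2*4*-3.9446 + 7 = -24.5568
Step 2: Gradient step.
x_raw = -0.4208 - 0.01*-16.5248 = -0.2556
y_raw = -3.9446 - 0.01*-24.5568 = -3.699
Step 3: Project onto [-2, 2].
x_proj = clip(-0.2556) = -0.2556
y_proj = clip(-3.699) = -2.0
Step 4: Evaluate f.
f(-0.2556, -2.0) = 5.7736


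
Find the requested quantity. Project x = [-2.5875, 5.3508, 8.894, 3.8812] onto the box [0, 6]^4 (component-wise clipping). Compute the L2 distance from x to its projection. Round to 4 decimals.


Project each component onto [0, 6].
clip(-2.5875) = 0.0, clip(5.3508) = 5.3508, clip(8.894) = 6.0, clip(3.8812) = 3.8812
Projection = [0.0, 5.3508, 6.0, 3.8812]
Squared diffs: [6.6952, 0.0, 8.3752, 0.0]
Distance = sqrt(15.0704) = 3.8821


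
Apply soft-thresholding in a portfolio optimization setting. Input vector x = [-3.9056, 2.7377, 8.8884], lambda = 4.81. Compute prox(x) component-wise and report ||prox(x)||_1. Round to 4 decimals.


Soft-thresholding with lambda = 4.81:
prox(-3.9056) = sign(-3.9056)*max(|-3.9056| - 4.81, 0) = 0.0
prox(2.7377) = sign(2.7377)*max(|2.7377| - 4.81, 0) = 0.0
prox(8.8884) = sign(8.8884)*max(|8.8884| - 4.81, 0) = 4.0784
prox(x) = [0.0, 0.0, 4.0784]
||prox(x)||_1 = 0.0 + 0.0 + 4.0784 = 4.0784


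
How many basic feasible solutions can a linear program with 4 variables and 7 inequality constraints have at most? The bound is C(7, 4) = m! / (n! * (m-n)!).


Each vertex corresponds to some choice of n active constraints out of m, so the number of vertices is at most C(m, n) = m! / (n!(m-n)!).
m = 7, n = 4
Numerator: 7 * 6 * 5 * 4
Denominator: 4! = 24
C(7, 4) = 35


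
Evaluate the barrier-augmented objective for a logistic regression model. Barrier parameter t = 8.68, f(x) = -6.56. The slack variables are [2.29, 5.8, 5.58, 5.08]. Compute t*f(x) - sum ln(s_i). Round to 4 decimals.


Step 1: Compute log-barrier.
ln values: [0.8286, 1.7579, 1.7192, 1.6253]
phi = -(0.8286 + 1.7579 + 1.7192 + 1.6253) = -5.9309
Step 2: Compute augmented objective.
t*f(x) = 8.68*-6.56 = -56.9408
Total = -56.9408 - 5.9309 = -62.8717


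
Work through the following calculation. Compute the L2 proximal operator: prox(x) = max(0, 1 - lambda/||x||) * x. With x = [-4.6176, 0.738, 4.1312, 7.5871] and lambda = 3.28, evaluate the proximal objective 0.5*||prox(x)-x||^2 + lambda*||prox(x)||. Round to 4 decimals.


Step 1: Compute ||x||.
||x|| = 9.8233
Step 2: Compute scaling factor.
scale = max(0, 1 - 3.28/9.8233) = 0.6661
Step 3: prox(x) = [-3.0758, 0.4916, 2.7518, 5.0538]
||prox(x)|| = 6.5433
Step 4: Proximal objective.
0.5*||prox-x||^2 = 5.3792
lambda*||prox|| = 21.462
Total = 26.8413


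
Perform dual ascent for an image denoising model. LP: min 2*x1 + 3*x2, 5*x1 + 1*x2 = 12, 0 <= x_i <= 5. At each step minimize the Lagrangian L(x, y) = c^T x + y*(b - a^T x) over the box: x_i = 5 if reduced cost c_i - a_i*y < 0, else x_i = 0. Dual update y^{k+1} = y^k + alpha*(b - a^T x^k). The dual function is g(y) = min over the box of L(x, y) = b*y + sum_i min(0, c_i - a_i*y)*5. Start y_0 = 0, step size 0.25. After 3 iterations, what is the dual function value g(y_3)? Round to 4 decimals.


Dual ascent for LP: min 2*x1 + 3*x2, 5*x1 + 1*x2 = 12, 0 <= x_i <= 5
Step 1: y^k = 0.0, reduced costs: (2.0, 3.0)
  x^k = (0.0, 0.0), subgradient = b - a^T x = 12.0
  y^{k+1} = 0.0 + 0.25*12.0 = 3.0
Step 2: y^k = 3.0, reduced costs: (-13.0, 0.0)
  x^k = (5.0, 0.0), subgradient = b - a^T x = -13.0
  y^{k+1} = 3.0 + 0.25*-13.0 = -0.25
Step 3: y^k = -0.25, reduced costs: (3.25, 3.25)
  x^k = (0.0, 0.0), subgradient = b - a^T x = 12.0
  y^{k+1} = -0.25 + 0.25*12.0 = 2.75
Dual objective at y_3 = 2.75: reduced costs (-11.75, 0.25), box minimizer x = (5.0, 0.0)
g(y_3) = b*y + (c1 - a1*y)*x1 + (c2 - a2*y)*x2 = 12*2.75 + (-11.75)*5.0 + 0.25*0.0 = 33.0 - 58.75 + 0.0 = -25.75


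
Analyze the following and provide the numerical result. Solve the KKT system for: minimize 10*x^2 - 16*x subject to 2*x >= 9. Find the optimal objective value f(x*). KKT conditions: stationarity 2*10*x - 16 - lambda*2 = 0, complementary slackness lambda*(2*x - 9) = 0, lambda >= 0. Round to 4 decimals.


Step 1: Try lambda = 0 (constraint inactive).
x_unc = 16/(2*10) = 0.8
Check: 2*0.8 = 1.6 < 9 -- violated!
Step 2: Constraint must be active: 2*x = 9
x* = 9/2 = 4.5
lambda = (2*10*4.5 - 16)/2 = 37.0
Step 3: Compute optimal value.
f(x*) = 10*4.5^2 - 16*4.5 = 130.5


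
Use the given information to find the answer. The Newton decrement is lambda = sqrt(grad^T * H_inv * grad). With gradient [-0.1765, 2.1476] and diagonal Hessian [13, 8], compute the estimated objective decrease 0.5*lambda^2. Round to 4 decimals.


Step 1: H is diagonal, so H^(-1) * g = [-0.0136, 0.2685].
Step 2: g^T H^(-1) g = sum_i g_i^2 / H_ii
  = (-0.1765)^2/13 + (2.1476)^2/8
  = 0.0024 + 0.5765 = 0.5789
Step 3: Objective decrease = 0.5 * g^T H^(-1) g = 0.2895


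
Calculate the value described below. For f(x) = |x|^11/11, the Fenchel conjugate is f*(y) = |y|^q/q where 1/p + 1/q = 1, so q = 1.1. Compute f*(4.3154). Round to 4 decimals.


The conjugate exponent q satisfies 1/p + 1/q = 1.
p = 11, so q = 11/(11 - 1) = 1.1
|y|^q = 4.3154^1.1 = 4.9949
f*(4.3154) = 4.9949 / 1.1 = 4.5408


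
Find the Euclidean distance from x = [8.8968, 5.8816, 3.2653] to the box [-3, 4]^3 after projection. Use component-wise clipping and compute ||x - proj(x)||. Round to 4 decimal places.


Project each component onto [-3, 4].
clip(8.8968) = 4.0, clip(5.8816) = 4.0, clip(3.2653) = 3.2653
Projection = [4.0, 4.0, 3.2653]
Squared diffs: [23.9787, 3.5404, 0.0]
Distance = sqrt(27.5191) = 5.2459


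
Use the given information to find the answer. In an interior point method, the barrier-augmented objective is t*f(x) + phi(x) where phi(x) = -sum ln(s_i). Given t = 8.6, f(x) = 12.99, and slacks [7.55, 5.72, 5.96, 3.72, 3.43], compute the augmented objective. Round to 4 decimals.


Step 1: Compute log-barrier.
ln values: [2.0215, 1.744, 1.7851, 1.3137, 1.2326]
phi = -(2.0215 + 1.744 + 1.7851 + 1.3137 + 1.2326) = -8.0969
Step 2: Compute augmented objective.
t*f(x) = 8.6*12.99 = 111.714
Total = 111.714 - 8.0969 = 103.6171


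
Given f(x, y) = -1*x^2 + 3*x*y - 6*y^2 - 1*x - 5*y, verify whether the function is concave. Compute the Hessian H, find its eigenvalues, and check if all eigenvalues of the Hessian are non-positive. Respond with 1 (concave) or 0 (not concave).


The Hessian of f(x,y) = -1*x^2 + 3*x*y - 6*y^2 - 1*x - 5*y is:
H = [[-2, 3], [3, -12]]
Trace = -2 - 12 = -14
Determinant = -2*-12 - (3)^2 = 15
Discriminant = (-14)^2 - 4*15 = 136.0
Eigenvalues: lambda_1 = -12.831, lambda_2 = -1.169
The function is concave.

1


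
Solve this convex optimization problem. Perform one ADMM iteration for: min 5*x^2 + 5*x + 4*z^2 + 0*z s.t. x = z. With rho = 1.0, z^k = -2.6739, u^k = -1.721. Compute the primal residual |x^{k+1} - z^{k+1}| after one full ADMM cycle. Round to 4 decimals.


ADMM iteration with rho = 1.0, z^k = -2.6739, u^k = -1.721
Step 1: x-update.
Minimize 5*x^2 + 5*x + (1.0/2)*(x + 2.6739 - 1.721)^2
FOC: (2*5 + 1.0)*x = -5 + 1.0*(-2.6739 + 1.721)
x^{k+1} = -0.5412
Step 2: z-update.
Minimize 4*z^2 + 0*z + (1.0/2)*(-0.5412 - z - 1.721)^2
FOC: (2*4 + 1.0)*z = 0 + 1.0*(-0.5412 - 1.721)
z^{k+1} = -0.2514
Step 3: u-update.
u^{k+1} = -1.721 - 0.5412 + 0.2514 = -2.0108
Step 4: Primal residual = |-0.5412 + 0.2514| = 0.2898


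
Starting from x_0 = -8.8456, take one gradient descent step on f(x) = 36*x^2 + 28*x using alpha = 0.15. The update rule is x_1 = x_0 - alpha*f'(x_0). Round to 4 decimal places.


We compute the gradient at x_0 and apply the update.
f'(x) = 72*x + 28
f'(-8.8456) = 72*-8.8456 + 28 = -608.8832
x_1 = -8.8456 - 0.15*-608.8832 = 82.4869


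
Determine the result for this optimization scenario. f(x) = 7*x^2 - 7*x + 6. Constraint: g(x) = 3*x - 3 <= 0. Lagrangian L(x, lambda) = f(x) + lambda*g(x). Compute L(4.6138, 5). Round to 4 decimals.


Step 1: Evaluate f(x).
f(4.6138) = 7*4.6138^2 - 7*4.6138 + 6 = 122.7135
Step 2: Evaluate g(x).
g(4.6138) = 3*4.6138 - 3 = 10.8414
Step 3: Compute Lagrangian.
L = 122.7135 + 5*10.8414 = 176.9205


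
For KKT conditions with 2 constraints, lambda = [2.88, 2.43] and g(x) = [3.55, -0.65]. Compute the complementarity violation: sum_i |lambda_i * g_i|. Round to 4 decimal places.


KKT complementary slackness check:
lambda_1 * g_1 = 2.88 * 3.55 = 10.224
lambda_2 * g_2 = 2.43 * -0.65 = -1.5795
Total violation = 10.224 + 1.5795 = 11.8035


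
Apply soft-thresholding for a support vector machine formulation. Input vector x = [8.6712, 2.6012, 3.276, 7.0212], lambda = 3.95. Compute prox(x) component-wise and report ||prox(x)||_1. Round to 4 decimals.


Soft-thresholding with lambda = 3.95:
prox(8.6712) = sign(8.6712)*max(|8.6712| - 3.95, 0) = 4.7212
prox(2.6012) = sign(2.6012)*max(|2.6012| - 3.95, 0) = 0.0
prox(3.276) = sign(3.276)*max(|3.276| - 3.95, 0) = 0.0
prox(7.0212) = sign(7.0212)*max(|7.0212| - 3.95, 0) = 3.0712
prox(x) = [4.7212, 0.0, 0.0, 3.0712]
||prox(x)||_1 = 4.7212 + 0.0 + 0.0 + 3.0712 = 7.7924


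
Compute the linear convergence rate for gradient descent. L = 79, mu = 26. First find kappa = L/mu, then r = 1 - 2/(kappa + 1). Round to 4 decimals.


Step 1: Compute the condition number.
kappa = L/mu = 79/26 = 3.0385
Step 2: Compute the convergence rate.
r = 1 - 2/(kappa + 1) = 1 - 2*mu/(L + mu) = (L - mu)/(L + mu) = 53/105 = 0.5048


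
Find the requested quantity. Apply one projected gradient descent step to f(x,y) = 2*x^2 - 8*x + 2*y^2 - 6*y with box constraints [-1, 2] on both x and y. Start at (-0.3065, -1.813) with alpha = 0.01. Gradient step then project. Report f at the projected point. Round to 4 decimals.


Step 1: Compute gradient at (-0.3065, -1.813).
grad_x = 2*2*-0.3065 - 8 = -9.226
grad_y = 2*2*-1.813 - 6 = -13.252
Step 2: Gradient step.
x_raw = -0.3065 - 0.01*-9.226 = -0.2142
y_raw = -1.813 - 0.01*-13.252 = -1.6805
Step 3: Project onto [-1, 2].
x_proj = clip(-0.2142) = -0.2142
y_proj = clip(-1.6805) = -1.0
Step 4: Evaluate f.
f(-0.2142, -1.0) = 9.8057


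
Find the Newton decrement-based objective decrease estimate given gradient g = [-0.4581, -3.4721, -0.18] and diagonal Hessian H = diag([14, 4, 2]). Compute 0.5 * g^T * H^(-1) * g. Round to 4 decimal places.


Step 1: H is diagonal, so H^(-1) * g = [-0.0327, -0.868, -0.09].
Step 2: g^T H^(-1) g = sum_i g_i^2 / H_ii
  = (-0.4581)^2/14 + (-3.4721)^2/4 + (-0.18)^2/2
  = 0.015 + 3.0139 + 0.0162 = 3.0451
Step 3: Objective decrease = 0.5 * g^T H^(-1) g = 1.5225


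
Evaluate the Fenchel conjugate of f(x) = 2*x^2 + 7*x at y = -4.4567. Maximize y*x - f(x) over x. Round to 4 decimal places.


f*(y) = sup_x {y*x - a*x^2 - b*x} = sup_x {(y-b)*x - a*x^2}
FOC: (y - b) - 2a*x = 0 => x* = (y - b)/(2a)
x* = (-4.4567 - 7)/(2*2) = -2.8642
f*(-4.4567) = (y-b)^2/(4a) = (-4.4567 - 7)^2/(4*2)
= 131.256/8 = 16.407


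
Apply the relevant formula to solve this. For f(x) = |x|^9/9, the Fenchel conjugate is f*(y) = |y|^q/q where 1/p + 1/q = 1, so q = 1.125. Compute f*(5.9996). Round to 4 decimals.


The conjugate exponent q satisfies 1/p + 1/q = 1.
p = 9, so q = 9/(9 - 1) = 1.125
|y|^q = 5.9996^1.125 = 7.5056
f*(5.9996) = 7.5056 / 1.125 = 6.6717


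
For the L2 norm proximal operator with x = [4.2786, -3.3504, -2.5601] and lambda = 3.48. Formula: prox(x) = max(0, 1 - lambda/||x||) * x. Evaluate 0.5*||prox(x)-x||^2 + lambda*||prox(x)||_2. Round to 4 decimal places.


Step 1: Compute ||x||.
||x|| = 6.0071
Step 2: Compute scaling factor.
scale = max(0, 1 - 3.48/6.0071) = 0.4207
Step 3: prox(x) = [1.8, -1.4095, -1.077]
||prox(x)|| = 2.5271
Step 4: Proximal objective.
0.5*||prox-x||^2 = 6.0552
lambda*||prox|| = 8.7943
Total = 14.8496


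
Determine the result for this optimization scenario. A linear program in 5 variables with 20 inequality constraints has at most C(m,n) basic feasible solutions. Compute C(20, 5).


Each vertex corresponds to some choice of n active constraints out of m, so the number of vertices is at most C(m, n) = m! / (n!(m-n)!).
m = 20, n = 5
Numerator: 20 * 19 * 18 * 17 * 16
Denominator: 5! = 120
C(20, 5) = 15504


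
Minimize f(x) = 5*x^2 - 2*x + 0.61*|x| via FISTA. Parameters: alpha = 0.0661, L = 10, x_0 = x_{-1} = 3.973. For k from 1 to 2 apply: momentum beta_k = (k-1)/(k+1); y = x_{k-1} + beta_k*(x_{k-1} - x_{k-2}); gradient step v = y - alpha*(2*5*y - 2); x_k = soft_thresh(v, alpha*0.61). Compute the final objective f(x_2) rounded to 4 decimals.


FISTA on f(x) = 5*x^2 - 2*x + 0.61*|x|
L = 10, alpha = 0.0661
Iteration 1: beta = 0.0, y = 3.973 + 0.0*(3.973 - 3.973) = 3.973
  grad(y) = 37.73, v = y - alpha*grad = 1.479
  prox(v) = soft_thresh(1.479, 0.0403) = 1.4387
Iteration 2: beta = 0.3333, y = 1.4387 + 0.3333*(1.4387 - 3.973) = 0.594
  grad(y) = 3.9397, v = y - alpha*grad = 0.3336
  prox(v) = soft_thresh(0.3336, 0.0403) = 0.2932
f(x_2) = 5*0.2932^2 - 2*0.2932 + 0.61*|0.2932| = 0.0223


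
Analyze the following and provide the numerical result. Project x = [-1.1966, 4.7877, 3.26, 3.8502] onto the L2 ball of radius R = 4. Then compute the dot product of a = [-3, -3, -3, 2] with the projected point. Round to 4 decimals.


Step 1: Compute ||x|| (intermediates to 6 decimals).
||x|| = sqrt((-1.1966)^2 + 4.7877^2 + 3.26^2 + 3.8502^2) = 7.057306
Step 2: Project.
Since ||x|| > R, scale = R/||x|| = 4/7.057306 = 0.566789, proj(x) = scale * x
proj(x) = [-0.67822, 2.713616, 1.847732, 2.182251]
Step 3: Dot product.
a^T * proj(x) = -3*(-0.67822) - 3*2.713616 - 3*1.847732 + 2*2.182251 = -7.2849


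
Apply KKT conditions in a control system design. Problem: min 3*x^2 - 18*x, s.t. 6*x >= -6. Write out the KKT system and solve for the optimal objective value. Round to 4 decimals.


Step 1: Try lambda = 0 (constraint inactive).
Stationarity: 2*3*x - 18 = 0
x* = 18/(2*3) = 3.0
Check constraint: 6*3.0 = 18.0 >= -6 -- satisfied.
Step 2: Compute optimal value.
f(x*) = 3*3.0^2 - 18*3.0 = -27.0


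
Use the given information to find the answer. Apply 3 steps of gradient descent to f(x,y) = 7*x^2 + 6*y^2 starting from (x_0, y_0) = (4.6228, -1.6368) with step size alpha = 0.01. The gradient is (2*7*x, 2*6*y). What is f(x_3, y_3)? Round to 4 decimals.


Gradient descent on f(x,y) = 7*x^2 + 6*y^2.
Starting point: (4.6228, -1.6368), alpha = 0.01
Step 1: grad_x = 2*7*4.6228 = 64.7192, grad_y = 2*6*-1.6368 = -19.6416
  x_1 = 4.6228 - 0.01*64.7192 = 3.9756
  y_1 = -1.6368 - 0.01*-19.6416 = -1.4404
Step 2: grad_x = 2*7*3.9756 = 55.6585, grad_y = 2*6*-1.4404 = -17.2846
  x_2 = 3.9756 - 0.01*55.6585 = 3.419
  y_2 = -1.4404 - 0.01*-17.2846 = -1.2675
Step 3: grad_x = 2*7*3.419 = 47.8663, grad_y = 2*6*-1.2675 = -15.2105
  x_3 = 3.419 - 0.01*47.8663 = 2.9404
  y_3 = -1.2675 - 0.01*-15.2105 = -1.1154
f(2.9404, -1.1154) = 7*2.9404^2 + 6*(-1.1154)^2 = 67.9852


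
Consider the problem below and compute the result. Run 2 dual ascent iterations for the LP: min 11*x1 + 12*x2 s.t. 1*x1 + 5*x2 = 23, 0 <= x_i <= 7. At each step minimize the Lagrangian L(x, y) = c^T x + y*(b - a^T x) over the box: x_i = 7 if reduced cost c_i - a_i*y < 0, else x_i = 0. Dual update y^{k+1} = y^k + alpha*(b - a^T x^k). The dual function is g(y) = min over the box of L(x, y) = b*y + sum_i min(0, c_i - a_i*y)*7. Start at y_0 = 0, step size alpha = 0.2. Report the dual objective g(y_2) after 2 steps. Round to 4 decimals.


Dual ascent for LP: min 11*x1 + 12*x2, 1*x1 + 5*x2 = 23, 0 <= x_i <= 7
Step 1: y^k = 0.0, reduced costs: (11.0, 12.0)
  x^k = (0.0, 0.0), subgradient = b - a^T x = 23.0
  y^{k+1} = 0.0 + 0.2*23.0 = 4.6
Step 2: y^k = 4.6, reduced costs: (6.4, -11.0)
  x^k = (0.0, 7.0), subgradient = b - a^T x = -12.0
  y^{k+1} = 4.6 + 0.2*-12.0 = 2.2
Dual objective at y_2 = 2.2: reduced costs (8.8, 1.0), box minimizer x = (0.0, 0.0)
g(y_2) = b*y + (c1 - a1*y)*x1 + (c2 - a2*y)*x2 = 23*2.2 + 8.8*0.0 + 1.0*0.0 = 50.6 + 0.0 + 0.0 = 50.6


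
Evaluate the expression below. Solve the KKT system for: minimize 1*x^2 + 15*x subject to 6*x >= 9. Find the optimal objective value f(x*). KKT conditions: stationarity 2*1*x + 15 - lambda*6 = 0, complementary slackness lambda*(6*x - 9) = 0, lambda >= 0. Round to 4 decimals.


Step 1: Try lambda = 0 (constraint inactive).
x_unc = -15/(2*1) = -7.5
Check: 6*-7.5 = -45.0 < 9 -- violated!
Step 2: Constraint must be active: 6*x = 9
x* = 9/6 = 1.5
lambda = (2*1*1.5 + 15)/6 = 3.0
Step 3: Compute optimal value.
f(x*) = 1*1.5^2 + 15*1.5 = 24.75


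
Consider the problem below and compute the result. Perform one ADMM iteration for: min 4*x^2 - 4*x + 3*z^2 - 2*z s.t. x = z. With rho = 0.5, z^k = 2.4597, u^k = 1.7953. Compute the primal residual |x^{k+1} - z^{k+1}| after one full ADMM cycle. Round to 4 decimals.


ADMM iteration with rho = 0.5, z^k = 2.4597, u^k = 1.7953
Step 1: x-update.
Minimize 4*x^2 - 4*x + (0.5/2)*(x - 2.4597 + 1.7953)^2
FOC: (2*4 + 0.5)*x = 4 + 0.5*(2.4597 - 1.7953)
x^{k+1} = 0.5097
Step 2: z-update.
Minimize 3*z^2 - 2*z + (0.5/2)*(0.5097 - z + 1.7953)^2
FOC: (2*3 + 0.5)*z = 2 + 0.5*(0.5097 + 1.7953)
z^{k+1} = 0.485
Step 3: u-update.
u^{k+1} = 1.7953 + 0.5097 - 0.485 = 1.82
Step 4: Primal residual = |0.5097 - 0.485| = 0.0247


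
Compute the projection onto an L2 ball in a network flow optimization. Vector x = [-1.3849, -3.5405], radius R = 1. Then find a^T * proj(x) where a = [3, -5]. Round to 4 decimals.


Step 1: Compute ||x|| (intermediates to 6 decimals).
||x|| = sqrt((-1.3849)^2 + (-3.5405)^2) = 3.801722
Step 2: Project.
Since ||x|| > R, scale = R/||x|| = 1/3.801722 = 0.263039, proj(x) = scale * x
proj(x) = [-0.364283, -0.93129]
Step 3: Dot product.
a^T * proj(x) = 3*(-0.364283) - 5*(-0.93129) = 3.5636


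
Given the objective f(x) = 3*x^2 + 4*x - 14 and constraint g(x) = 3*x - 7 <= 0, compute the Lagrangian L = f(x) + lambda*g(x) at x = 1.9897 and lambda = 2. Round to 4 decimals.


Step 1: Evaluate f(x).
f(1.9897) = 3*1.9897^2 + 4*1.9897 - 14 = 5.8355
Step 2: Evaluate g(x).
g(1.9897) = 3*1.9897 - 7 = -1.0309
Step 3: Compute Lagrangian.
L = 5.8355 + 2*-1.0309 = 3.7737


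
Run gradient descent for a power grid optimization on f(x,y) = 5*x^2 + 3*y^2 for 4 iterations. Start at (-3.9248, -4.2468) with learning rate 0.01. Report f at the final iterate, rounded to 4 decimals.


Gradient descent on f(x,y) = 5*x^2 + 3*y^2.
Starting point: (-3.9248, -4.2468), alpha = 0.01
Step 1: grad_x = 2*5*-3.9248 = -39.248, grad_y = 2*3*-4.2468 = -25.4808
  x_1 = -3.9248 - 0.01*-39.248 = -3.5323
  y_1 = -4.2468 - 0.01*-25.4808 = -3.992
Step 2: grad_x = 2*5*-3.5323 = -35.3232, grad_y = 2*3*-3.992 = -23.952
  x_2 = -3.5323 - 0.01*-35.3232 = -3.1791
  y_2 = -3.992 - 0.01*-23.952 = -3.7525
Step 3: grad_x = 2*5*-3.1791 = -31.7909, grad_y = 2*3*-3.7525 = -22.5148
  x_3 = -3.1791 - 0.01*-31.7909 = -2.8612
  y_3 = -3.7525 - 0.01*-22.5148 = -3.5273
Step 4: grad_x = 2*5*-2.8612 = -28.6118, grad_y = 2*3*-3.5273 = -21.1639
  x_4 = -2.8612 - 0.01*-28.6118 = -2.5751
  y_4 = -3.5273 - 0.01*-21.1639 = -3.3157
f(-2.5751, -3.3157) = 5*(-2.5751)^2 + 3*(-3.3157)^2 = 66.136


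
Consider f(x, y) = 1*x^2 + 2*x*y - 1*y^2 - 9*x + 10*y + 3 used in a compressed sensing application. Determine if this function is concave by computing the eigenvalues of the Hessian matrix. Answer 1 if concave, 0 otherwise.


The Hessian of f(x,y) = 1*x^2 + 2*x*y - 1*y^2 - 9*x + 10*y + 3 is:
H = [[2, 2], [2, -2]]
Trace = 2 - 2 = 0
Determinant = 2*-2 - (2)^2 = -8
Discriminant = (0)^2 - 4*-8 = 32.0
Eigenvalues: lambda_1 = -2.8284, lambda_2 = 2.8284
The function is not concave.

0


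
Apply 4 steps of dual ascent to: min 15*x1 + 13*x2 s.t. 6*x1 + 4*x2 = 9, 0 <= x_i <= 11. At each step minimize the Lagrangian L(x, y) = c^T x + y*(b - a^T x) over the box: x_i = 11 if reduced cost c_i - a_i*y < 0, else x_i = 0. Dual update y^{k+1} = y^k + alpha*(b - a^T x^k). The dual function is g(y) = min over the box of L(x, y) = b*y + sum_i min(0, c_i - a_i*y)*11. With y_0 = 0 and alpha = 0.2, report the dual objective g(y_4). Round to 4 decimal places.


Dual ascent for LP: min 15*x1 + 13*x2, 6*x1 + 4*x2 = 9, 0 <= x_i <= 11
Step 1: y^k = 0.0, reduced costs: (15.0, 13.0)
  x^k = (0.0, 0.0), subgradient = b - a^T x = 9.0
  y^{k+1} = 0.0 + 0.2*9.0 = 1.8
Step 2: y^k = 1.8, reduced costs: (4.2, 5.8)
  x^k = (0.0, 0.0), subgradient = b - a^T x = 9.0
  y^{k+1} = 1.8 + 0.2*9.0 = 3.6
Step 3: y^k = 3.6, reduced costs: (-6.6, -1.4)
  x^k = (11.0, 11.0), subgradient = b - a^T x = -101.0
  y^{k+1} = 3.6 + 0.2*-101.0 = -16.6
Step 4: y^k = -16.6, reduced costs: (114.6, 79.4)
  x^k = (0.0, 0.0), subgradient = b - a^T x = 9.0
  y^{k+1} = -16.6 + 0.2*9.0 = -14.8
Dual objective at y_4 = -14.8: reduced costs (103.8, 72.2), box minimizer x = (0.0, 0.0)
g(y_4) = b*y + (c1 - a1*y)*x1 + (c2 - a2*y)*x2 = 9*(-14.8) + 103.8*0.0 + 72.2*0.0 = -133.2 + 0.0 + 0.0 = -133.2


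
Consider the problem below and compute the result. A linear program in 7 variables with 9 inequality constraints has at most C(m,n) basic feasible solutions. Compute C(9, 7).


Each vertex corresponds to some choice of n active constraints out of m, so the number of vertices is at most C(m, n) = m! / (n!(m-n)!).
m = 9, n = 7
Numerator: 9 * 8 * 7 * 6 * 5 * 4 * 3
Denominator: 7! = 5040
C(9, 7) = 36


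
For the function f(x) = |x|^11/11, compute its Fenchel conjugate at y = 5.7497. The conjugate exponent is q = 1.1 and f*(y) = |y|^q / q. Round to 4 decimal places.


The conjugate exponent q satisfies 1/p + 1/q = 1.
p = 11, so q = 11/(11 - 1) = 1.1
|y|^q = 5.7497^1.1 = 6.8487
f*(5.7497) = 6.8487 / 1.1 = 6.2261


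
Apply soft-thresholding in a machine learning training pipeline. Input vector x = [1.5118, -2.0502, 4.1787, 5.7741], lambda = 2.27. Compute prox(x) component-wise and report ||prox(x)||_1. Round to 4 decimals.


Soft-thresholding with lambda = 2.27:
prox(1.5118) = sign(1.5118)*max(|1.5118| - 2.27, 0) = 0.0
prox(-2.0502) = sign(-2.0502)*max(|-2.0502| - 2.27, 0) = 0.0
prox(4.1787) = sign(4.1787)*max(|4.1787| - 2.27, 0) = 1.9087
prox(5.7741) = sign(5.7741)*max(|5.7741| - 2.27, 0) = 3.5041
prox(x) = [0.0, 0.0, 1.9087, 3.5041]
||prox(x)||_1 = 0.0 + 0.0 + 1.9087 + 3.5041 = 5.4128


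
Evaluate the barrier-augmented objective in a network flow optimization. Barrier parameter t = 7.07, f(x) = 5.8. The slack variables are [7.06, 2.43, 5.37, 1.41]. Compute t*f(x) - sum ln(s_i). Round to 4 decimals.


Step 1: Compute log-barrier.
ln values: [1.9544, 0.8879, 1.6808, 0.3436]
phi = -(1.9544 + 0.8879 + 1.6808 + 0.3436) = -4.8668
Step 2: Compute augmented objective.
t*f(x) = 7.07*5.8 = 41.006
Total = 41.006 - 4.8668 = 36.1392


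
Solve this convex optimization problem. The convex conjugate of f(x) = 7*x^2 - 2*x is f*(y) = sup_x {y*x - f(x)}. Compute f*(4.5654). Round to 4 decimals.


f*(y) = sup_x {y*x - a*x^2 - b*x} = sup_x {(y-b)*x - a*x^2}
FOC: (y - b) - 2a*x = 0 => x* = (y - b)/(2a)
x* = (4.5654 + 2)/(2*7) = 0.469
f*(4.5654) = (y-b)^2/(4a) = (4.5654 + 2)^2/(4*7)
= 43.1045/28 = 1.5394
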